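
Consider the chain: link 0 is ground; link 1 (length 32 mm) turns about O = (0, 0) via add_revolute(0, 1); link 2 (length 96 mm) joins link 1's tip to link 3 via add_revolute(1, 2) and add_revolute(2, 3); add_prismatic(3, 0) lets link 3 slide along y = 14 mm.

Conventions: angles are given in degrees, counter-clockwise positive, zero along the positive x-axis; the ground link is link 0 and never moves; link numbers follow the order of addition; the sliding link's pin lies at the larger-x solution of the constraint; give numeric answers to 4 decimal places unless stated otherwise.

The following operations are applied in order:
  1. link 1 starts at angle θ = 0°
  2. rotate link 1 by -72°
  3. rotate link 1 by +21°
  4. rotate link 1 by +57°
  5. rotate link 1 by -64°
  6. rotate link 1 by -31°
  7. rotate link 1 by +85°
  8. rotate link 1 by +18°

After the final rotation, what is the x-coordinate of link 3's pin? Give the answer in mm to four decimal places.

geometry: r = 32 mm, L = 96 mm, e = 14 mm; θ starts at 0°
rotate link 1 by -72°: θ ← 0° -72° = -72°
rotate link 1 by +21°: θ ← -72° +21° = -51°
rotate link 1 by +57°: θ ← -51° +57° = 6°
rotate link 1 by -64°: θ ← 6° -64° = -58°
rotate link 1 by -31°: θ ← -58° -31° = -89°
rotate link 1 by +85°: θ ← -89° +85° = -4°
rotate link 1 by +18°: θ ← -4° +18° = 14°
crank pin P = (r cos θ, r sin θ) = (31.049463, 7.741501)
h = r sin θ − e = 7.741501 − 14 = -6.258499
x = r cos θ + √(L² − h²) = 31.049463 + 95.795779 = 126.845242

126.8452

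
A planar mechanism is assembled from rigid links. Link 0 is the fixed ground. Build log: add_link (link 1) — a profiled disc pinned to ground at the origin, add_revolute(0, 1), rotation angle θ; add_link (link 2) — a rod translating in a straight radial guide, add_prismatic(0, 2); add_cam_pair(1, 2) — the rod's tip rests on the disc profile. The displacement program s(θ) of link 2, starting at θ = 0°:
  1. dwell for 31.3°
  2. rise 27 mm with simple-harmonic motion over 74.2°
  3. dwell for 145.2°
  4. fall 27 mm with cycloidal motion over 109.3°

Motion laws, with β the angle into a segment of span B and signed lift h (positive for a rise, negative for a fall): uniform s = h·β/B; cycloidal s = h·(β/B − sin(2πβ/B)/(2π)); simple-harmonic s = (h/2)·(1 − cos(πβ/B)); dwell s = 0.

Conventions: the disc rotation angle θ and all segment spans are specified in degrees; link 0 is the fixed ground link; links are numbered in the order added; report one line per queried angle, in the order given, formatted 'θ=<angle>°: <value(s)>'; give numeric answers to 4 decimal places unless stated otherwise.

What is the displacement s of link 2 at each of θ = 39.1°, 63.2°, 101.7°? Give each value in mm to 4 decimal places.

seg 1 [0°–31.3°] dwell: s stays 0.0000
seg 2 [31.3°–105.5°] simple-harmonic, h=27: θ=39.1° here. β=7.8, B=74.2. 27/2·(1 − cos(π·0.1051)) = 0.7295 → s = 0.7295
seg 2 [31.3°–105.5°] simple-harmonic, h=27: θ=63.2° here. β=31.9, B=74.2. 27/2·(1 − cos(π·0.4299)) = 10.5517 → s = 10.5517
seg 2 [31.3°–105.5°] simple-harmonic, h=27: θ=101.7° here. β=70.4, B=74.2. 27/2·(1 − cos(π·0.9488)) = 26.8256 → s = 26.8256

θ=39.1°: 0.7295
θ=63.2°: 10.5517
θ=101.7°: 26.8256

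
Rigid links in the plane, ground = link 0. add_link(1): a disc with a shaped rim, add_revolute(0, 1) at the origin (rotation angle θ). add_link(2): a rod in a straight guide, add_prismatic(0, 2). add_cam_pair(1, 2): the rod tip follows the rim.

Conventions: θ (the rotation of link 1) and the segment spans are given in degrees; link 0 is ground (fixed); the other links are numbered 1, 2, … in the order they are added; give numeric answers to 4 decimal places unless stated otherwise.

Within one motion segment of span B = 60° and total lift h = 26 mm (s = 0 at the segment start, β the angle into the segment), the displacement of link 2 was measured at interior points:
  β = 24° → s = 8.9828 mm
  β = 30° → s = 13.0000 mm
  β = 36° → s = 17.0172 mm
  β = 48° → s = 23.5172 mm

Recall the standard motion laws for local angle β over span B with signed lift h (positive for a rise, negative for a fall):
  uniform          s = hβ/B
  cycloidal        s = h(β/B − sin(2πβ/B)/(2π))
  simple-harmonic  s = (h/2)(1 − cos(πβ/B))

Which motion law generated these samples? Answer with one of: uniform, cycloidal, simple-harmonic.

candidates at β/B = r: uniform s = h·r (linear in β); cycloidal s = h·(r − sin(2πr)/(2π)); simple-harmonic s = (h/2)(1 − cos(πr))
β=24°: printed 8.9828 | uniform 10.4000, cycloidal 7.9677, simple-harmonic 8.9828
β=30°: printed 13.0000 | uniform 13.0000, cycloidal 13.0000, simple-harmonic 13.0000
β=36°: printed 17.0172 | uniform 15.6000, cycloidal 18.0323, simple-harmonic 17.0172
β=48°: printed 23.5172 | uniform 20.8000, cycloidal 24.7355, simple-harmonic 23.5172
only one law matches every sample → simple-harmonic

simple-harmonic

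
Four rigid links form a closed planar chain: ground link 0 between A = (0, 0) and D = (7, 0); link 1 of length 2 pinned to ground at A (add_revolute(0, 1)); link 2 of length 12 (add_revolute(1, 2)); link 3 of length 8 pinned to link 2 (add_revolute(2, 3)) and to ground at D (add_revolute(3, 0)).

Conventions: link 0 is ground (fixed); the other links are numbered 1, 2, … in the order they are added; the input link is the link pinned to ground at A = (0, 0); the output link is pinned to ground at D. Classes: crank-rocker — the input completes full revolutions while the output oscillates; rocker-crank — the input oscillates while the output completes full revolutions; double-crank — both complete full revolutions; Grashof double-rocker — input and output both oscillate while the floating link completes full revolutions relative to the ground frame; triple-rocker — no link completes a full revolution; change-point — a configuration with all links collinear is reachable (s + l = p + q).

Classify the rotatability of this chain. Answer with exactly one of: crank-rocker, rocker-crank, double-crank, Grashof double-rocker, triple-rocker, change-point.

lengths: ground=7, input=2, coupler=12, output=8
sorted: s=2 (shortest), l=12 (longest), p+q=15
s + l = 14 vs p + q = 15
s + l < p + q (Grashof) with shortest = input link → crank-rocker

crank-rocker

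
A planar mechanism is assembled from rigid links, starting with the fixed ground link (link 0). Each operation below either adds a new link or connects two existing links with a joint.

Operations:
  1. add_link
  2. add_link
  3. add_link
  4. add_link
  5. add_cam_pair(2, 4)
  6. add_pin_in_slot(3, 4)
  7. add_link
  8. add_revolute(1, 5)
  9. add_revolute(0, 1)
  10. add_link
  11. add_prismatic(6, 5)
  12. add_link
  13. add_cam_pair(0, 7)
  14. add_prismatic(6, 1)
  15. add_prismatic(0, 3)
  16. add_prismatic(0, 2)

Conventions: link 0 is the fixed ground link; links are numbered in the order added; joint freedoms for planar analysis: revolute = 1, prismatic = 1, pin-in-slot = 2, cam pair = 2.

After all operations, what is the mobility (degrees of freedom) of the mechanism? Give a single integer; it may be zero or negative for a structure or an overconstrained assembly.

link 0 = ground. State L|J1|J2 = 1|0|0
+link1  2|0|0
+link2  3|0|0
+link3  4|0|0
+link4  5|0|0
C(2,4) f=2→J2  5|0|1
PS(3,4) f=2→J2  5|0|2
+link5  6|0|2
R(1,5) f=1→J1  6|1|2
R(0,1) f=1→J1  6|2|2
+link6  7|2|2
P(6,5) f=1→J1  7|3|2
+link7  8|3|2
C(0,7) f=2→J2  8|3|3
P(6,1) f=1→J1  8|4|3
P(0,3) f=1→J1  8|5|3
P(0,2) f=1→J1  8|6|3
M = 3(8−1)−2·6−3 = 21−12−3 = 6

M = 6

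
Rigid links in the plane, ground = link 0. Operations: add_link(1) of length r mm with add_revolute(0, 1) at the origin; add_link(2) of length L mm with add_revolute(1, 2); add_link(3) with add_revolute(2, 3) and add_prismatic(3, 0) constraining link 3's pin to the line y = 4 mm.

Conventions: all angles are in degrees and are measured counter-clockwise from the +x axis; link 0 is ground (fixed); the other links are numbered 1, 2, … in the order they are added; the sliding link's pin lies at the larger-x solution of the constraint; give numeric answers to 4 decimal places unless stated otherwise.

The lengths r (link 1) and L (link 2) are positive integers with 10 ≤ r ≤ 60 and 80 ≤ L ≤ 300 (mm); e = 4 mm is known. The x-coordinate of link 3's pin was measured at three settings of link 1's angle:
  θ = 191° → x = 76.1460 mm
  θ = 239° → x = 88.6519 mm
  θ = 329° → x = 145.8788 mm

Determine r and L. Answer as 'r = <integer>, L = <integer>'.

constraint per measurement: (x − r cos θ)² + (r sin θ − e)² = L²
subtracting the θ₁ and θ₂ equations cancels the r² and L² terms:
r = (x₁² − x₂²) / (2[(x₁cos θ₁ + e sin θ₁) − (x₂cos θ₂ + e sin θ₂)]) = 38.9999 → r = 39
L² = (x₁ − r cos θ₁)² + (r sin θ₁ − e)² = 13225.0104 → L = 115.0000 → L = 115
check at θ₃=329°: x = 145.8788 (printed 145.8788) ✓

r = 39, L = 115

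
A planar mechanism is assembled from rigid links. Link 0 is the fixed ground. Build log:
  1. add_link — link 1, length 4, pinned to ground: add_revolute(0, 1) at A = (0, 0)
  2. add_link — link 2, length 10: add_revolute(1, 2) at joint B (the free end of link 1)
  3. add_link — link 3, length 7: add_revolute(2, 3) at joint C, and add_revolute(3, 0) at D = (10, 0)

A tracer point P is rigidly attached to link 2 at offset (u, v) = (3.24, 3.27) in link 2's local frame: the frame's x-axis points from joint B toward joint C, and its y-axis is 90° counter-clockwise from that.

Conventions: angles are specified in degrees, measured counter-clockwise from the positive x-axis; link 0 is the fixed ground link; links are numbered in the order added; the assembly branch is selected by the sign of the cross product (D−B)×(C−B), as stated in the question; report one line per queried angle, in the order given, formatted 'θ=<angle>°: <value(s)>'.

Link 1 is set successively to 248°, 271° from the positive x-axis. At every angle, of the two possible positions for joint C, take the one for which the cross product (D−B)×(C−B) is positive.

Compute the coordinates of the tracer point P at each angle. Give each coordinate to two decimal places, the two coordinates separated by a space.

A=(0,0), D=(10.00,0)
θ=248°: B = A + 4.00·(cos248°, sin248°) = (-1.4984, -3.7087)
θ=248°: |BD| = 12.0817
θ=248°: circle(B,10.00) ∩ circle(D,7.00): a=8.1515, h=5.7925
θ=248°:   candidates: C₊=(4.4814,4.3064) cross=69.984; C₋=(8.0376,-6.7193) cross=-69.984
θ=248°:   branch + wants cross > 0 → take C=(4.4814,4.3064) (cross=69.984)
θ=248°: ex = (C−B)/|BC| = (0.5980,0.8015); ey = (-0.8015,0.5980)
θ=248°: P = B + 3.24·ex + 3.27·ey = (-2.1819,0.8436)
θ=271°: B = A + 4.00·(cos271°, sin271°) = (0.0698, -3.9994)
θ=271°: |BD| = 10.7053
θ=271°: circle(B,10.00) ∩ circle(D,7.00): a=7.7347, h=6.3384
θ=271°:   candidates: C₊=(4.8765,4.7696) cross=67.854; C₋=(9.6124,-6.9893) cross=-67.854
θ=271°:   branch + wants cross > 0 → take C=(4.8765,4.7696) (cross=67.854)
θ=271°: ex = (C−B)/|BC| = (0.4807,0.8769); ey = (-0.8769,0.4807)
θ=271°: P = B + 3.24·ex + 3.27·ey = (-1.2403,0.4136)

θ=248°: -2.18 0.84
θ=271°: -1.24 0.41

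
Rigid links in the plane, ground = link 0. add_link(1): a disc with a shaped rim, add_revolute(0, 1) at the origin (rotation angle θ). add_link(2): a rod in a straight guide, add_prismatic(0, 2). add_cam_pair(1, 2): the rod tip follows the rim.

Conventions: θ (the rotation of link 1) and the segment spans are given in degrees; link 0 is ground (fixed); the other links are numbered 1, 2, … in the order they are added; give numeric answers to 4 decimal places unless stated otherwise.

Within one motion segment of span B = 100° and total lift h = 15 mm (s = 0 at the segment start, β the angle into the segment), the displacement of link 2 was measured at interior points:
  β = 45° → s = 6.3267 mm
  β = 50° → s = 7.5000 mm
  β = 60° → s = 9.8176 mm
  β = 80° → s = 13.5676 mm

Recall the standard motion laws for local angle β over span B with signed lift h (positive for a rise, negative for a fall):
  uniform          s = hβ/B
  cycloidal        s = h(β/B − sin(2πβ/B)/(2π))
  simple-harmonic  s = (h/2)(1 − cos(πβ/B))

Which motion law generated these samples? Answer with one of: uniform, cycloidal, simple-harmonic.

candidates at β/B = r: uniform s = h·r (linear in β); cycloidal s = h·(r − sin(2πr)/(2π)); simple-harmonic s = (h/2)(1 − cos(πr))
β=45°: printed 6.3267 | uniform 6.7500, cycloidal 6.0123, simple-harmonic 6.3267
β=50°: printed 7.5000 | uniform 7.5000, cycloidal 7.5000, simple-harmonic 7.5000
β=60°: printed 9.8176 | uniform 9.0000, cycloidal 10.4032, simple-harmonic 9.8176
β=80°: printed 13.5676 | uniform 12.0000, cycloidal 14.2705, simple-harmonic 13.5676
only one law matches every sample → simple-harmonic

simple-harmonic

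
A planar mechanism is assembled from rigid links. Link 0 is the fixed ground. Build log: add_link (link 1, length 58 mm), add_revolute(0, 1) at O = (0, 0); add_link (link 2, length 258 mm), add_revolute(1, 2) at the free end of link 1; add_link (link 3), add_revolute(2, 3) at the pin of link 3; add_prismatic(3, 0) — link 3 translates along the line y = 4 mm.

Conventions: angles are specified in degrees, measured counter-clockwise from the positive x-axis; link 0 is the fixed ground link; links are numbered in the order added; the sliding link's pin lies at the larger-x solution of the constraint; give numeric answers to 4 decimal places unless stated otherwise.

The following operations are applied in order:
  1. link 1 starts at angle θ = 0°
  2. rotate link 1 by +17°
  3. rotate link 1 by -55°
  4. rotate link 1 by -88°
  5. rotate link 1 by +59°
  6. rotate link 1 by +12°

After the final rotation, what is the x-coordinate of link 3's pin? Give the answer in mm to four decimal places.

geometry: r = 58 mm, L = 258 mm, e = 4 mm; θ starts at 0°
rotate link 1 by +17°: θ ← 0° +17° = 17°
rotate link 1 by -55°: θ ← 17° -55° = -38°
rotate link 1 by -88°: θ ← -38° -88° = -126°
rotate link 1 by +59°: θ ← -126° +59° = -67°
rotate link 1 by +12°: θ ← -67° +12° = -55°
crank pin P = (r cos θ, r sin θ) = (33.267433, -47.510819)
h = r sin θ − e = -47.510819 − 4 = -51.510819
x = r cos θ + √(L² − h²) = 33.267433 + 252.805529 = 286.072962

286.0730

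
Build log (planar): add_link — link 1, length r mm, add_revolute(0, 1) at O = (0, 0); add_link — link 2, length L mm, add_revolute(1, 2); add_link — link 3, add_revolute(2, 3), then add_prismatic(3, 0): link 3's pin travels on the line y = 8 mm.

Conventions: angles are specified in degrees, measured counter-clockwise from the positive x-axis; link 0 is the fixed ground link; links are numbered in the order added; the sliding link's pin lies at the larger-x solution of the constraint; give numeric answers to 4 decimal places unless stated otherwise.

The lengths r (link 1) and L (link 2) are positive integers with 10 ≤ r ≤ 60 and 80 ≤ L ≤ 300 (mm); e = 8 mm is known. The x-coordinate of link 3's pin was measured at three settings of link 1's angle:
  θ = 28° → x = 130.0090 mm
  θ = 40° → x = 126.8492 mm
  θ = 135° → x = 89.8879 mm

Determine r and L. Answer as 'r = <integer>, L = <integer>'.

constraint per measurement: (x − r cos θ)² + (r sin θ − e)² = L²
subtracting the θ₁ and θ₂ equations cancels the r² and L² terms:
r = (x₁² − x₂²) / (2[(x₁cos θ₁ + e sin θ₁) − (x₂cos θ₂ + e sin θ₂)]) = 24.9999 → r = 25
L² = (x₁ − r cos θ₁)² + (r sin θ₁ − e)² = 11663.9948 → L = 108.0000 → L = 108
check at θ₃=135°: x = 89.8879 (printed 89.8879) ✓

r = 25, L = 108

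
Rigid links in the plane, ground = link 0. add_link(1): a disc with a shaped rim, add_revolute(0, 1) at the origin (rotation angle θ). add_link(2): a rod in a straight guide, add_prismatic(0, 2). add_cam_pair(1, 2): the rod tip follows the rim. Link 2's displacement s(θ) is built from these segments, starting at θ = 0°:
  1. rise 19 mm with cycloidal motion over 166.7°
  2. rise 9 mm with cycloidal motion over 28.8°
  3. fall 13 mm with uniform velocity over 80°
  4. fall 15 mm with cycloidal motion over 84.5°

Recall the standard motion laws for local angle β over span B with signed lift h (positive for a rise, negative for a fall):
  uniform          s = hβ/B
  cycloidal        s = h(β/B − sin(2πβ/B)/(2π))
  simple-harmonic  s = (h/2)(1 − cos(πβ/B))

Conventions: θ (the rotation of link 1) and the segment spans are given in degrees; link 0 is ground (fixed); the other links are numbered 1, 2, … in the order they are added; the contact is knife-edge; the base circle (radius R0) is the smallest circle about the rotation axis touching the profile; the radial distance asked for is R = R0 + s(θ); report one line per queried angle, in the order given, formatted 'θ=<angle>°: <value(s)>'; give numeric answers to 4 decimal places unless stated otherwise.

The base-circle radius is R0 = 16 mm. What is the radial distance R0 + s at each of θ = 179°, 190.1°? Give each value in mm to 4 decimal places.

segment 1 (0° to 166.7°, cycloidal, h = 19) is passed completely: s = 0.0000 + (19) = 19.0000
θ = 179° falls in segment 2 (166.7° to 195.5°, cycloidal, h = 9): β = 179 − 166.7 = 12.3°, B = 28.8°; Δs = 9·(0.4271 − sin(2π·0.4271)/(2π)) = 3.2102; s = 19.0000 + 3.2102 = 22.2102
θ = 190.1° falls in segment 2 (166.7° to 195.5°, cycloidal, h = 9): β = 190.1 − 166.7 = 23.4°, B = 28.8°; Δs = 9·(0.8125 − sin(2π·0.8125)/(2π)) = 8.6359; s = 19.0000 + 8.6359 = 27.6359
θ=179°: R = R0 + s = 16 + 22.2102 = 38.2102
θ=190.1°: R = R0 + s = 16 + 27.6359 = 43.6359

θ=179°: 38.2102
θ=190.1°: 43.6359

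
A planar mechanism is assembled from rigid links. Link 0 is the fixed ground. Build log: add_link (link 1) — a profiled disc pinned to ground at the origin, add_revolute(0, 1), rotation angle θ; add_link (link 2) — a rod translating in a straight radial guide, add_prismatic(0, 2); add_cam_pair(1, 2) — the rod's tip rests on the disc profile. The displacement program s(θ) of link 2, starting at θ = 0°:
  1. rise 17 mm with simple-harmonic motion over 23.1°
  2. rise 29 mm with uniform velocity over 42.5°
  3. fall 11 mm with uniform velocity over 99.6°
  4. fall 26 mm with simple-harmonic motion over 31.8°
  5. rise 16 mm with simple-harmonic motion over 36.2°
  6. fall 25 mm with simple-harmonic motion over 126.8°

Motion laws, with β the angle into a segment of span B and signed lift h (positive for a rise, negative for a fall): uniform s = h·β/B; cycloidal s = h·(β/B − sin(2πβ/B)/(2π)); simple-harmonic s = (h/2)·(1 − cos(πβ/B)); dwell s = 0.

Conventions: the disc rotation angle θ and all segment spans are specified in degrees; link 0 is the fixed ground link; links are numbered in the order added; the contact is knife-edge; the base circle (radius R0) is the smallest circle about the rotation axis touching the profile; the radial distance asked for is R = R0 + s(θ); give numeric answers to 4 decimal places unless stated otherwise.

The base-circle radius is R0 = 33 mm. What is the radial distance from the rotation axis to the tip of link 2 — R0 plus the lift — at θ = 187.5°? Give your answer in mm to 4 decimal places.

seg 1 [0°–23.1°] simple-harmonic, h=17: full span → s += 17 → s = 17.0000
seg 2 [23.1°–65.6°] uniform, h=29: full span → s += 29 → s = 46.0000
seg 3 [65.6°–165.2°] uniform, h=-11: full span → s += -11 → s = 35.0000
seg 4 [165.2°–197°] simple-harmonic, h=-26: θ=187.5° here. β=22.3, B=31.8. -26/2·(1 − cos(π·0.7013)) = -20.6827 → s = 14.3173
R = R0 + s = 33 + 14.3173 = 47.3173

47.3173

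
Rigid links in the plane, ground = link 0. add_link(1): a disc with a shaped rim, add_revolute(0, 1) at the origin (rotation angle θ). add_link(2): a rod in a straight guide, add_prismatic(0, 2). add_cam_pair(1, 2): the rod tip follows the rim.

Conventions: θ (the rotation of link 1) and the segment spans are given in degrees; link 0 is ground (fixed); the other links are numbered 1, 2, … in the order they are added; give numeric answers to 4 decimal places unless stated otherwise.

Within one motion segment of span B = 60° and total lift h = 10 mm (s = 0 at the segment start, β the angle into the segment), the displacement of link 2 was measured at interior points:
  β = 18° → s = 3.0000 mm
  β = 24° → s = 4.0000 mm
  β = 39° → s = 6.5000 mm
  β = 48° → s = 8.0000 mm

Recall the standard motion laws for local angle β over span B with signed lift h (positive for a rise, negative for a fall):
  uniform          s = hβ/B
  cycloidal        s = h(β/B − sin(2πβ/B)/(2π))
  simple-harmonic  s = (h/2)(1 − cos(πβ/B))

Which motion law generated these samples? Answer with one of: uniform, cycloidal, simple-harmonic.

candidates at β/B = r: uniform s = h·r (linear in β); cycloidal s = h·(r − sin(2πr)/(2π)); simple-harmonic s = (h/2)(1 − cos(πr))
β=18°: printed 3.0000 | uniform 3.0000, cycloidal 1.4863, simple-harmonic 2.0611
β=24°: printed 4.0000 | uniform 4.0000, cycloidal 3.0645, simple-harmonic 3.4549
β=39°: printed 6.5000 | uniform 6.5000, cycloidal 7.7876, simple-harmonic 7.2700
β=48°: printed 8.0000 | uniform 8.0000, cycloidal 9.5137, simple-harmonic 9.0451
only one law matches every sample → uniform

uniform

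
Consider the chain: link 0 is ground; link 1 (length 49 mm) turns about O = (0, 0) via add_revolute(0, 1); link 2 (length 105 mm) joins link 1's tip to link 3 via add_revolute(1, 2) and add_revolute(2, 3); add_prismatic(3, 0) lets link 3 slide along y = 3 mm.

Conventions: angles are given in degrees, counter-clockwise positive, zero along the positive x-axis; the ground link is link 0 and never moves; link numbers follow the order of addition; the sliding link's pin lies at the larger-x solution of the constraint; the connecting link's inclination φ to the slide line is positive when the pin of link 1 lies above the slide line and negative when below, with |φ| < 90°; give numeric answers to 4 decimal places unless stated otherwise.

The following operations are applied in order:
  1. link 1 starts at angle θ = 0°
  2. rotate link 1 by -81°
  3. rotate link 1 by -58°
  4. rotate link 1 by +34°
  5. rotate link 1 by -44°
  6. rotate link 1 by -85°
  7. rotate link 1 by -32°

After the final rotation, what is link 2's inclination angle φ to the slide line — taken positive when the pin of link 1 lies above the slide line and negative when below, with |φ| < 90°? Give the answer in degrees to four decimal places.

geometry: r = 49 mm, L = 105 mm, e = 3 mm; θ starts at 0°
rotate link 1 by -81°: θ ← 0° -81° = -81°
rotate link 1 by -58°: θ ← -81° -58° = -139°
rotate link 1 by +34°: θ ← -139° +34° = -105°
rotate link 1 by -44°: θ ← -105° -44° = -149°
rotate link 1 by -85°: θ ← -149° -85° = -234°
rotate link 1 by -32°: θ ← -234° -32° = -266°
h = r sin θ − e = 48.880638 − 3 = 45.880638
sin φ = h / L = 45.880638 / 105 = 0.43695846
φ = arcsin(0.43695846) = 25.909979°

25.9100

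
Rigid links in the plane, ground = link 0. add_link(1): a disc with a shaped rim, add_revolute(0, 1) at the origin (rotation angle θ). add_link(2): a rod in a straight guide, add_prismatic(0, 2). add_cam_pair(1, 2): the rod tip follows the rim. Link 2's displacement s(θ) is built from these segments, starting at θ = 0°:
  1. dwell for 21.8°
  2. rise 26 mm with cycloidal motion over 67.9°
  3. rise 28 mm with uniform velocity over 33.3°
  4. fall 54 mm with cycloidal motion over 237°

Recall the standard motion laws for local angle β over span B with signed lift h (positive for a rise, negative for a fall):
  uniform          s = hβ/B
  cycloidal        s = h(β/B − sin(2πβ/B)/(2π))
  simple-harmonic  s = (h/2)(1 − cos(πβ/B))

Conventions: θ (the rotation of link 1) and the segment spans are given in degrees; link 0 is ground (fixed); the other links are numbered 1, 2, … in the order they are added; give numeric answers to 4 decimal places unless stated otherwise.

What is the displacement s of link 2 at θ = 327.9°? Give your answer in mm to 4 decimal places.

segment 1 (0° to 21.8°, dwell): s unchanged at 0.0000
segment 2 (21.8° to 89.7°, cycloidal, h = 26) is passed completely: s = 0.0000 + (26) = 26.0000
segment 3 (89.7° to 123°, uniform, h = 28) is passed completely: s = 26.0000 + (28) = 54.0000
θ = 327.9° falls in segment 4 (123° to 360°, cycloidal, h = -54): β = 327.9 − 123 = 204.9°, B = 237°; Δs = -54·(0.8646 − sin(2π·0.8646)/(2π)) = -53.1486; s = 54.0000 − 53.1486 = 0.8514

0.8514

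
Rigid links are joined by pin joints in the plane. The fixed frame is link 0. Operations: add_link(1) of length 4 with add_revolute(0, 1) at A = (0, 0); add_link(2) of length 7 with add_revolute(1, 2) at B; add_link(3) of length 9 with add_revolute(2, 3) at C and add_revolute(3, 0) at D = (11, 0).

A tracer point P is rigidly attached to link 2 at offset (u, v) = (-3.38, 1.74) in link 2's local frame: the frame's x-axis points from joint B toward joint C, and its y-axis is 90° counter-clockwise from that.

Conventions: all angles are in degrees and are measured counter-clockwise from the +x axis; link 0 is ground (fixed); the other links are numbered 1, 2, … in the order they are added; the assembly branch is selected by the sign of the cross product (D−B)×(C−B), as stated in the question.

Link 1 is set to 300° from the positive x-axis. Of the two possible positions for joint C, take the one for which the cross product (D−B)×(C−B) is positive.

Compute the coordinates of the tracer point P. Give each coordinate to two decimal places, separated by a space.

A=(0,0), D=(11.00,0)
B = A + 4.00·(cos300°, sin300°) = (2.0000, -3.4641)
|BD| = 9.6437
circle(B,7.00) ∩ circle(D,9.00): a=3.1627, h=6.2448
  candidates: C₊=(2.7084,3.5000) cross=60.223; C₋=(7.1948,-8.1560) cross=-60.223
  branch + wants cross > 0 → take C=(2.7084,3.5000) (cross=60.223)
ex = (C−B)/|BC| = (0.1012,0.9949); ey = (-0.9949,0.1012)
P = B + -3.38·ex + 1.74·ey = (-0.0731,-6.6507)

-0.07 -6.65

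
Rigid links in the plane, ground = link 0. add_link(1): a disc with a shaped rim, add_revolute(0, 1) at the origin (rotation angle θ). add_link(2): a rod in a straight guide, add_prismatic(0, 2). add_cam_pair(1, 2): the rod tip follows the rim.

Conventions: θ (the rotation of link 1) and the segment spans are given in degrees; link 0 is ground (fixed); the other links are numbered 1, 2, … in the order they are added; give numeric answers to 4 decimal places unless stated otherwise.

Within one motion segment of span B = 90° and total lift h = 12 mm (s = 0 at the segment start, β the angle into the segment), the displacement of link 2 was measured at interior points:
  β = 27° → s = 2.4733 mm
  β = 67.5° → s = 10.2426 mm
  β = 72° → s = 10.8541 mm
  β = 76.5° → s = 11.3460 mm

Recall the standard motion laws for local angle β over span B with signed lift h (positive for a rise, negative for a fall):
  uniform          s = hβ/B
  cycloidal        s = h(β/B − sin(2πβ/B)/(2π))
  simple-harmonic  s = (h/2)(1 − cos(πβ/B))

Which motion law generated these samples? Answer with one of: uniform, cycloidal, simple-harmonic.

candidates at β/B = r: uniform s = h·r (linear in β); cycloidal s = h·(r − sin(2πr)/(2π)); simple-harmonic s = (h/2)(1 − cos(πr))
β=27°: printed 2.4733 | uniform 3.6000, cycloidal 1.7836, simple-harmonic 2.4733
β=67.5°: printed 10.2426 | uniform 9.0000, cycloidal 10.9099, simple-harmonic 10.2426
β=72°: printed 10.8541 | uniform 9.6000, cycloidal 11.4164, simple-harmonic 10.8541
β=76.5°: printed 11.3460 | uniform 10.2000, cycloidal 11.7451, simple-harmonic 11.3460
only one law matches every sample → simple-harmonic

simple-harmonic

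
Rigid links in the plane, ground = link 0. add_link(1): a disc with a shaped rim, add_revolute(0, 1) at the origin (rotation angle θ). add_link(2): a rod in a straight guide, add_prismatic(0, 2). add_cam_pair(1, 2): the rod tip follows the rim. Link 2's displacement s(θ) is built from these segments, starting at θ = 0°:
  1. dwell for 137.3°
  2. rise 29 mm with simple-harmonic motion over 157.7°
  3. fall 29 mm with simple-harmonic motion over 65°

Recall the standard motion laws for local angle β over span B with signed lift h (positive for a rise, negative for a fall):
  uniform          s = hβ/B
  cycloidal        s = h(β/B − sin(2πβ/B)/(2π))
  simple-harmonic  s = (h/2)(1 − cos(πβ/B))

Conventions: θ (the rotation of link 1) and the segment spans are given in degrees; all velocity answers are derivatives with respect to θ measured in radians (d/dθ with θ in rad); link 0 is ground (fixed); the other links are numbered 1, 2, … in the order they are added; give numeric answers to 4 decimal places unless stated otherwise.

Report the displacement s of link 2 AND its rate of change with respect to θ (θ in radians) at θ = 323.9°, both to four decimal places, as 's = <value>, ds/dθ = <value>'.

segment 1 (0° to 137.3°, dwell): s unchanged at 0.0000
segment 2 (137.3° to 295°, simple-harmonic, h = 29) is passed completely: s = 0.0000 + (29) = 29.0000
θ = 323.9° falls in segment 3 (295° to 360°, simple-harmonic, h = -29): β = 323.9 − 295 = 28.9°, B = 65°; Δs = -29/2·(1 − cos(π·0.4446)) = -11.9898; s = 29.0000 − 11.9898 = 17.0102
velocity in seg [295°–360°] (simple-harmonic), θ in radians: β = 28.9° = 0.5044 rad, B = 65° = 1.1345 rad; ds/dθ = (πh/(2B)) sin(πβ/B) = (π·(-29)/(2·1.1345)) sin(π·0.4446) = -39.547558 mm/rad

s = 17.0102, ds/dθ = -39.5476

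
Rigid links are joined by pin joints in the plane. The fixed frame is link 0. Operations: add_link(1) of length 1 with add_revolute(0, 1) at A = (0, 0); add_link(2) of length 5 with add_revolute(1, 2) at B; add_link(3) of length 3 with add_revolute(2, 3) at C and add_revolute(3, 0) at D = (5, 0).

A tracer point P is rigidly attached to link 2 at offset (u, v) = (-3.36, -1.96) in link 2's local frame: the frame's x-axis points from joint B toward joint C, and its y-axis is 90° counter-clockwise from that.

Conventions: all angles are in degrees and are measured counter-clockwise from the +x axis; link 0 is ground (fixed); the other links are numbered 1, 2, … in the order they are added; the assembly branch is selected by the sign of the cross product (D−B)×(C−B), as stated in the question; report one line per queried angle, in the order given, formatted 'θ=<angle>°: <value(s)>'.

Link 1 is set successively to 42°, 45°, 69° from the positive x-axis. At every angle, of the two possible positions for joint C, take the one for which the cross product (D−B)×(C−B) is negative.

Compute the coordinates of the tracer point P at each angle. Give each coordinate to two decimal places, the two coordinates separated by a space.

A=(0,0), D=(5.00,0)
θ=42°: B = A + 1.00·(cos42°, sin42°) = (0.7431, 0.6691)
θ=42°: |BD| = 4.3091
θ=42°: circle(B,5.00) ∩ circle(D,3.00): a=4.0111, h=2.9852
θ=42°:   candidates: C₊=(5.1691,2.9952) cross=12.863; C₋=(4.2420,-2.9027) cross=-12.863
θ=42°:   branch - wants cross < 0 → take C=(4.2420,-2.9027) (cross=-12.863)
θ=42°: ex = (C−B)/|BC| = (0.6998,-0.7144); ey = (0.7144,0.6998)
θ=42°: P = B + -3.36·ex + -1.96·ey = (-3.0083,1.6978)
θ=45°: B = A + 1.00·(cos45°, sin45°) = (0.7071, 0.7071)
θ=45°: |BD| = 4.3507
θ=45°: circle(B,5.00) ∩ circle(D,3.00): a=4.0141, h=2.9811
θ=45°:   candidates: C₊=(5.1524,2.9961) cross=12.970; C₋=(4.1834,-2.8867) cross=-12.970
θ=45°:   branch - wants cross < 0 → take C=(4.1834,-2.8867) (cross=-12.970)
θ=45°: ex = (C−B)/|BC| = (0.6953,-0.7188); ey = (0.7188,0.6953)
θ=45°: P = B + -3.36·ex + -1.96·ey = (-3.0377,1.7595)
θ=69°: B = A + 1.00·(cos69°, sin69°) = (0.3584, 0.9336)
θ=69°: |BD| = 4.7346
θ=69°: circle(B,5.00) ∩ circle(D,3.00): a=4.0570, h=2.9225
θ=69°:   candidates: C₊=(4.9120,2.9987) cross=13.837; C₋=(3.7594,-2.7315) cross=-13.837
θ=69°:   branch - wants cross < 0 → take C=(3.7594,-2.7315) (cross=-13.837)
θ=69°: ex = (C−B)/|BC| = (0.6802,-0.7330); ey = (0.7330,0.6802)
θ=69°: P = B + -3.36·ex + -1.96·ey = (-3.3639,2.0633)

θ=42°: -3.01 1.70
θ=45°: -3.04 1.76
θ=69°: -3.36 2.06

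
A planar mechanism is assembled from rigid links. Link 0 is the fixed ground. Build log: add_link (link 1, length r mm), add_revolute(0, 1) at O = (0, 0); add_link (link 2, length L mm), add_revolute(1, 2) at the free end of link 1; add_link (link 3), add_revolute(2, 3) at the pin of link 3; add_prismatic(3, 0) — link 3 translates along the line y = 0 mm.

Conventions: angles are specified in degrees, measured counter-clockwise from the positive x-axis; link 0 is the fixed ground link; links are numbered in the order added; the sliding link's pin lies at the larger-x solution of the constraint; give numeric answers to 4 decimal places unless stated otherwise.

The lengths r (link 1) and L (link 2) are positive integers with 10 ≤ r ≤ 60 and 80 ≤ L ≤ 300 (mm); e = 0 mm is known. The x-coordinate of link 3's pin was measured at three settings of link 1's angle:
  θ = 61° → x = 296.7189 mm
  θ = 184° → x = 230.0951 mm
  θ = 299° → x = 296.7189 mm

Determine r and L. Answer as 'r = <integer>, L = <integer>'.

constraint per measurement: (x − r cos θ)² + (r sin θ − e)² = L²
subtracting the θ₁ and θ₂ equations cancels the r² and L² terms:
r = (x₁² − x₂²) / (2[(x₁cos θ₁ + e sin θ₁) − (x₂cos θ₂ + e sin θ₂)]) = 47.0000 → r = 47
L² = (x₁ − r cos θ₁)² + (r sin θ₁ − e)² = 76729.0010 → L = 277.0000 → L = 277
check at θ₃=299°: x = 296.7189 (printed 296.7189) ✓

r = 47, L = 277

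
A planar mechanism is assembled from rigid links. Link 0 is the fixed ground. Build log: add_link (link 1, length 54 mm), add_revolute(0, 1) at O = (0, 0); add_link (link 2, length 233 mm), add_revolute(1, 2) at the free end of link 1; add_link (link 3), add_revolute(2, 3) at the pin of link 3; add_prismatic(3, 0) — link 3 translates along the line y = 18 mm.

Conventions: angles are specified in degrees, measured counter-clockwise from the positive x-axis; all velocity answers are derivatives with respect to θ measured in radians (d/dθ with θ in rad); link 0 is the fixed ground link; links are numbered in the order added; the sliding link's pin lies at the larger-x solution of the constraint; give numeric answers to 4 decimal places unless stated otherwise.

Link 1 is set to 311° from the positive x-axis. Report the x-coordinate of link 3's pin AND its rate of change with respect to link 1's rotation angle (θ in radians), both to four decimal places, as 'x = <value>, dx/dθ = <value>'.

geometry: r = 54 mm, L = 233 mm, e = 18 mm
crank pin P = (r cos θ, r sin θ) = (35.427188, -40.754317)
h = r sin θ − e = -40.754317 − 18 = -58.754317
x = r cos θ + √(L² − h²) = 35.427188 + 225.470464 = 260.897652
dx/dθ = −r sin θ − h·r cos θ/√(L² − h²) (θ in radians; h = -58.754317) = 49.986126

x = 260.8977, dx/dθ = 49.9861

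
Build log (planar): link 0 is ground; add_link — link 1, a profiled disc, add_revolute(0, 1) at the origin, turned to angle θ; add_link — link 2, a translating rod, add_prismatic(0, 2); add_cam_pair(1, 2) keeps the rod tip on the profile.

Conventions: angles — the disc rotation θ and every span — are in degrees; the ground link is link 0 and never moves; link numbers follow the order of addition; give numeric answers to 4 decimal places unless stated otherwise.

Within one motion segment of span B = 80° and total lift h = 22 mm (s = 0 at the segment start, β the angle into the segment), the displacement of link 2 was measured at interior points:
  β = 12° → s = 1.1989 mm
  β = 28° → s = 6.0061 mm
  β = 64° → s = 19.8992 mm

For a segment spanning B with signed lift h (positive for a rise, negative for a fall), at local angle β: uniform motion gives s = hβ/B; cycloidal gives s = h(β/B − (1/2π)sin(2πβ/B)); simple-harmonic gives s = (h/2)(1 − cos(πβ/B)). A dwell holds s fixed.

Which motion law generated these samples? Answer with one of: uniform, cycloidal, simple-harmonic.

candidates at β/B = r: uniform s = h·r (linear in β); cycloidal s = h·(r − sin(2πr)/(2π)); simple-harmonic s = (h/2)(1 − cos(πr))
β=12°: printed 1.1989 | uniform 3.3000, cycloidal 0.4673, simple-harmonic 1.1989
β=28°: printed 6.0061 | uniform 7.7000, cycloidal 4.8673, simple-harmonic 6.0061
β=64°: printed 19.8992 | uniform 17.6000, cycloidal 20.9300, simple-harmonic 19.8992
only one law matches every sample → simple-harmonic

simple-harmonic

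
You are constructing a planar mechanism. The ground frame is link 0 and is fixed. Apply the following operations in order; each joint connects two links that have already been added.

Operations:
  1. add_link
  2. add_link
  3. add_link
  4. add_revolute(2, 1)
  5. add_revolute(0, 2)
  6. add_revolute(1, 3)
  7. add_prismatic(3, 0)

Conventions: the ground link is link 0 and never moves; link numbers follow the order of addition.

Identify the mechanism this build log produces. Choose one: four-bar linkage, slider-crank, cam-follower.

links: 4 (incl. ground); joints: 3 revolute, 1 prismatic, 0 higher (cam) pair, forming one closed loop
4 links, 3 revolutes + 1 prismatic in one loop → slider-crank

slider-crank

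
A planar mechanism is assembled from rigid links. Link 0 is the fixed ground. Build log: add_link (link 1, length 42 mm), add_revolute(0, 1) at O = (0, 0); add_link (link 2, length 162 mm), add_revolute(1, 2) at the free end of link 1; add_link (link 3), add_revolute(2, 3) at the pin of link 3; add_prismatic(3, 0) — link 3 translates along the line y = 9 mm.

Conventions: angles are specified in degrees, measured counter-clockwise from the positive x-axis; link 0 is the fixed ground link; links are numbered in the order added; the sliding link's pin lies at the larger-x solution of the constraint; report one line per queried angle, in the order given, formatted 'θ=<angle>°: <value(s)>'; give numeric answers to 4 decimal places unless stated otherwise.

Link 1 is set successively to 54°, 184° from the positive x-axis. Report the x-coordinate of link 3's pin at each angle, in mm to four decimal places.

geometry: r = 42 mm, L = 162 mm, e = 9 mm
θ=54°: crank pin P = (r cos θ, r sin θ) = (24.686981, 33.978714)
θ=54°: h = r sin θ − e = 33.978714 − 9 = 24.978714
θ=54°: x = r cos θ + √(L² − h²) = 24.686981 + 160.062687 = 184.749668
θ=184°: crank pin P = (r cos θ, r sin θ) = (-41.897690, -2.929772)
θ=184°: h = r sin θ − e = -2.929772 − 9 = -11.929772
θ=184°: x = r cos θ + √(L² − h²) = -41.897690 + 161.560145 = 119.662455

θ=54°: 184.7497
θ=184°: 119.6625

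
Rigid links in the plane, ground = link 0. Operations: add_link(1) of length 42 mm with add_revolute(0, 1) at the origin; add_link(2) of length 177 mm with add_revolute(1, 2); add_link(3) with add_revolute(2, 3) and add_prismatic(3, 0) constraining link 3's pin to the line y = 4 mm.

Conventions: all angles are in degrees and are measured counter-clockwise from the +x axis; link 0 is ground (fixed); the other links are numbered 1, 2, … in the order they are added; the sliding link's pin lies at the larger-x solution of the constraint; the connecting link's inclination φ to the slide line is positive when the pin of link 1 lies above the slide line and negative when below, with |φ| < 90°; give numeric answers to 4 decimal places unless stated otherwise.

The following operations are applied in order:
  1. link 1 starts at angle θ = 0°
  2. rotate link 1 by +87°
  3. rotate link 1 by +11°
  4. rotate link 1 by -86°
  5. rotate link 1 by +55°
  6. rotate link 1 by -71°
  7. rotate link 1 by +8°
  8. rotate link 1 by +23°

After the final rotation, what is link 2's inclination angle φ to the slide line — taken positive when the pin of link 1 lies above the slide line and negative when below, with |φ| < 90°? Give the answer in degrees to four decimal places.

geometry: r = 42 mm, L = 177 mm, e = 4 mm; θ starts at 0°
rotate link 1 by +87°: θ ← 0° +87° = 87°
rotate link 1 by +11°: θ ← 87° +11° = 98°
rotate link 1 by -86°: θ ← 98° -86° = 12°
rotate link 1 by +55°: θ ← 12° +55° = 67°
rotate link 1 by -71°: θ ← 67° -71° = -4°
rotate link 1 by +8°: θ ← -4° +8° = 4°
rotate link 1 by +23°: θ ← 4° +23° = 27°
h = r sin θ − e = 19.067601 − 4 = 15.067601
sin φ = h / L = 15.067601 / 177 = 0.08512769
φ = arcsin(0.08512769) = 4.883368°

4.8834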